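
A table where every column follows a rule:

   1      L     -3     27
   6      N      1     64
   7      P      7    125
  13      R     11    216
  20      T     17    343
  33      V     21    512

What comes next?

First component: each term is the sum of the two before it; 1, 6, 7, 13, 20, 33 → 53.
Letter: L, N, P, R, T, V → X (letters move forward 2 places in the alphabet).
Third component: alternating steps +4, +6, +4, +6, …, so -3, 1, 7, 11, 17, 21 → 27.
Fourth component goes 27, 64, 125, 216, 343, 512 → 729 (perfect cubes: 3³, 4³, 5³, …).
Putting it together: 53  X  27  729.

53  X  27  729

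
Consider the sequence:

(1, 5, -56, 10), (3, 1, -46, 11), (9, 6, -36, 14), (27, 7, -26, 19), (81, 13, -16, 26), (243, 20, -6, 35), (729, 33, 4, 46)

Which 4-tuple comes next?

(2187, 53, 14, 59)

First entry — ×3 each step: 1, 3, 9, 27, 81, 243, 729 → 2187.
For the second entry, each term is the sum of the two before it: 5, 1, 6, 7, 13, 20, 33 → 53.
Third entry: +10 each step, so -56, -46, -36, -26, -16, -6, 4 → 14.
Fourth entry: 10, 11, 14, 19, 26, 35, 46 → 59 (differences are 1, 3, 5, … (increasing by 2 each time)).
Combining the parts gives (2187, 53, 14, 59).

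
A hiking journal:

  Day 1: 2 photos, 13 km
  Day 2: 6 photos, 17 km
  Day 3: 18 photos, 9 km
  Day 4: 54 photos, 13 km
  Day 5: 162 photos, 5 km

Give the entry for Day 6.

Photos — ×3 each step: 2, 6, 18, 54, 162 → 486.
Km: alternating steps +4, −8, +4, −8, …, so 13, 17, 9, 13, 5 → 9.
So the next row is 486 photos, 9 km.

486 photos, 9 km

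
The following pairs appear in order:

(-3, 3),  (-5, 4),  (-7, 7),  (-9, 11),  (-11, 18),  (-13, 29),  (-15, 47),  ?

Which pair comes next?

First part goes -3, -5, -7, -9, -11, -13, -15 → -17 (−2 each step).
Second part: 3, 4, 7, 11, 18, 29, 47 → 76 (each term is the sum of the two before it).
Putting it together: (-17, 76).

(-17, 76)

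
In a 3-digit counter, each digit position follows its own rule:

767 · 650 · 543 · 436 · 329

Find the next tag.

212

First digit: −1 each step, mod 10, so 7, 6, 5, 4, 3 → 2.
Second digit: 6, 5, 4, 3, 2 → 1 (−1 each step, mod 10).
Third digit: +3 each step, mod 10, so 7, 0, 3, 6, 9 → 2.
Putting it together: 212.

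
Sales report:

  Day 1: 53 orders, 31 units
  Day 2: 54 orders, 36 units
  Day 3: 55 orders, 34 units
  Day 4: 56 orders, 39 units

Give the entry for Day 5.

57 orders, 37 units

Orders: 53, 54, 55, 56 → 57 (+1 each step).
Units goes 31, 36, 34, 39 → 37 (alternating steps +5, −2, +5, −2, …).
So the next record is 57 orders, 37 units.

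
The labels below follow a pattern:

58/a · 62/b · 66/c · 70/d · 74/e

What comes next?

78/f

First component goes 58, 62, 66, 70, 74 → 78 (+4 each step).
For the letter, letters move forward 1 place in the alphabet: a, b, c, d, e → f.
Combining the parts gives 78/f.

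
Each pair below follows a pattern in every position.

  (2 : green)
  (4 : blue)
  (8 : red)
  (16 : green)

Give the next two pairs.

(32 : blue), (64 : red)

For the first slot, ×2 each step: 2, 4, 8, 16 → 32 → 64.
Colour goes green, blue, red, green → blue → red (repeats green → blue → red).
Putting the parts together: (32 : blue) and then (64 : red).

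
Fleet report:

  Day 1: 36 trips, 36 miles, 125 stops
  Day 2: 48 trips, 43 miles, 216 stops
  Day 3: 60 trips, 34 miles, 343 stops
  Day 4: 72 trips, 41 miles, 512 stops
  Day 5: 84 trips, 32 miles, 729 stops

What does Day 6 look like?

96 trips, 39 miles, 1000 stops

Trips goes 36, 48, 60, 72, 84 → 96 (+12 each step).
Miles: 36, 43, 34, 41, 32 → 39 (alternating steps +7, −9, +7, −9, …).
For the stops, perfect cubes: 5³, 6³, 7³, …: 125, 216, 343, 512, 729 → 1000.
Putting it together: 96 trips, 39 miles, 1000 stops.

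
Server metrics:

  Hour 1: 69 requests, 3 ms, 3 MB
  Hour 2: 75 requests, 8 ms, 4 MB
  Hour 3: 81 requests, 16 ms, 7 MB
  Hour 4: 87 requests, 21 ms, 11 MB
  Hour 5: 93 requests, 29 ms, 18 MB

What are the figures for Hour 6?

99 requests, 34 ms, 29 MB

Requests: 69, 75, 81, 87, 93 → 99 (+6 each step).
Ms — alternating steps +5, +8, +5, +8, …: 3, 8, 16, 21, 29 → 34.
For the MB, each term is the sum of the two before it: 3, 4, 7, 11, 18 → 29.
So the next line is 99 requests, 34 ms, 29 MB.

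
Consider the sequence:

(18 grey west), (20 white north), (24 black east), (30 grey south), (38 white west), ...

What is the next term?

(48 black north)

First part — differences are 2, 4, 6, … (increasing by 2 each time): 18, 20, 24, 30, 38 → 48.
For the shade, repeats grey → white → black: grey, white, black, grey, white → black.
Direction goes west, north, east, south, west → north (repeats west → north → east → south).
Combining the parts gives (48 black north).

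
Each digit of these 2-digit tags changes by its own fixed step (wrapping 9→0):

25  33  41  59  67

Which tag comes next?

First digit goes 2, 3, 4, 5, 6 → 7 (+1 each step, mod 10).
Second digit: 5, 3, 1, 9, 7 → 5 (−2 each step, mod 10).
Putting it together: 75.

75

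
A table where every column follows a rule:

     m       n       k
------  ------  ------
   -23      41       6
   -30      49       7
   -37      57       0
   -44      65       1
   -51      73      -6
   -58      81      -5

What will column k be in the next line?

Column k: alternating steps +1, −7, +1, −7, …; 6, 7, 0, 1, -6, -5 → -12.

-12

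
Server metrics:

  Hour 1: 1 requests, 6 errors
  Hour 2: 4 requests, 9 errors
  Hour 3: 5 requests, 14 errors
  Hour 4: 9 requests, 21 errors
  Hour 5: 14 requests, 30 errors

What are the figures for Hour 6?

Requests: each term is the sum of the two before it, so 1, 4, 5, 9, 14 → 23.
Errors goes 6, 9, 14, 21, 30 → 41 (differences are 3, 5, 7, … (increasing by 2 each time)).
Combining the parts gives 23 requests, 41 errors.

23 requests, 41 errors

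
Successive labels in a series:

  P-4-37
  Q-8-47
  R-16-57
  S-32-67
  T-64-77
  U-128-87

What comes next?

Letter: letters move forward 1 place in the alphabet, so P, Q, R, S, T, U → V.
Second component goes 4, 8, 16, 32, 64, 128 → 256 (×2 each step).
Third component: 37, 47, 57, 67, 77, 87 → 97 (+10 each step).
Putting it together: V-256-97.

V-256-97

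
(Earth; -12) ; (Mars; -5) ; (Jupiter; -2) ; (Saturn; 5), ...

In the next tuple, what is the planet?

Uranus

Planet: runs through the planets Mercury→Neptune; Earth, Mars, Jupiter, Saturn → Uranus.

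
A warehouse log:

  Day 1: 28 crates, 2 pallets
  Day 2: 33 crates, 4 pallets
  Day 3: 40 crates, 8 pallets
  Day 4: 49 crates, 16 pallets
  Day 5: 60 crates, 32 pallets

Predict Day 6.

73 crates, 64 pallets

For the crates, differences are 5, 7, 9, … (increasing by 2 each time): 28, 33, 40, 49, 60 → 73.
Pallets — ×2 each step: 2, 4, 8, 16, 32 → 64.
Putting it together: 73 crates, 64 pallets.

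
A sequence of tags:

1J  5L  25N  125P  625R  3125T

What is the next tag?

15625V

First component — ×5 each step: 1, 5, 25, 125, 625, 3125 → 15625.
Letter: J, L, N, P, R, T → V (letters move forward 2 places in the alphabet).
Combining the parts gives 15625V.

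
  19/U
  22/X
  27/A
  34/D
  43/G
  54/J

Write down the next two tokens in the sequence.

67/M, 82/P

First component: differences are 3, 5, 7, … (increasing by 2 each time), so 19, 22, 27, 34, 43, 54 → 67 → 82.
Letter: letters move forward 3 places in the alphabet, wrapping Z→A, so U, X, A, D, G, J → M → P.
So the next two tokens are 67/M and 82/P.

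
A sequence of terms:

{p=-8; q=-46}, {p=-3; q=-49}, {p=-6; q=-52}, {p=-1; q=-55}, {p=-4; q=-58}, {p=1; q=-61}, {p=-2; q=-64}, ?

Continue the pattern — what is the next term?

{p=3; q=-67}

P: -8, -3, -6, -1, -4, 1, -2 → 3 (alternating steps +5, −3, +5, −3, …).
Q — −3 each step: -46, -49, -52, -55, -58, -61, -64 → -67.
So the next term is {p=3; q=-67}.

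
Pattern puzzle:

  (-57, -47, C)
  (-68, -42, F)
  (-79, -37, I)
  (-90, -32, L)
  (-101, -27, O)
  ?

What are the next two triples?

For the first entry, −11 each step: -57, -68, -79, -90, -101 → -112 → -123.
Second entry: -47, -42, -37, -32, -27 → -22 → -17 (+5 each step).
Letter — letters move forward 3 places in the alphabet: C, F, I, L, O → R → U.
Putting the parts together: (-112, -22, R) and then (-123, -17, U).

(-112, -22, R), (-123, -17, U)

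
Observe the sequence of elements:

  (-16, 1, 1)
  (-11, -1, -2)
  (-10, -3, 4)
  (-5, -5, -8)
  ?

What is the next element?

(-4, -7, 16)

First component: alternating steps +5, +1, +5, +1, …, so -16, -11, -10, -5 → -4.
Second component: −2 each step; 1, -1, -3, -5 → -7.
Third component: ×(-2) each step, so 1, -2, 4, -8 → 16.
So the next element is (-4, -7, 16).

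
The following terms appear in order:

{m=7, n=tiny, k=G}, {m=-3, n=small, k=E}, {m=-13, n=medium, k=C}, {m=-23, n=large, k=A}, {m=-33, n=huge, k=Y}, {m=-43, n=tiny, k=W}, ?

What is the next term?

{m=-53, n=small, k=U}

M — −10 each step: 7, -3, -13, -23, -33, -43 → -53.
N — repeats tiny → small → medium → large → huge: tiny, small, medium, large, huge, tiny → small.
K: letters move back 2 places in the alphabet, wrapping A→Z; G, E, C, A, Y, W → U.
Combining the parts gives {m=-53, n=small, k=U}.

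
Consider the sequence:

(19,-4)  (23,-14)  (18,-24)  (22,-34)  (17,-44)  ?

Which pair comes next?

First part: 19, 23, 18, 22, 17 → 21 (alternating steps +4, −5, +4, −5, …).
Second part: -4, -14, -24, -34, -44 → -54 (−10 each step).
Combining the parts gives (21,-54).

(21,-54)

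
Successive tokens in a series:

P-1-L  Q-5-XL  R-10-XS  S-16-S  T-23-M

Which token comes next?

Letter — letters move forward 1 place in the alphabet: P, Q, R, S, T → U.
Second component: 1, 5, 10, 16, 23 → 31 (differences are 4, 5, 6, … (increasing by 1 each time)).
Size: L, XL, XS, S, M → L (runs through clothing sizes XS→XL).
Combining the parts gives U-31-L.

U-31-L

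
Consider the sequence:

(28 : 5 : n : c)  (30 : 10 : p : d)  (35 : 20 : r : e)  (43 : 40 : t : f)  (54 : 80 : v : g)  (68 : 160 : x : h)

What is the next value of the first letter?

z

First letter goes n, p, r, t, v, x → z (letters move forward 2 places in the alphabet).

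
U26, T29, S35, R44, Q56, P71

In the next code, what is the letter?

Letter — letters move back 1 place in the alphabet: U, T, S, R, Q, P → O.
Second component: 26, 29, 35, 44, 56, 71 → 89 (differences are 3, 6, 9, … (increasing by 3 each time)).

O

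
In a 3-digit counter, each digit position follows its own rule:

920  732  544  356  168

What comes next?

First digit: 9, 7, 5, 3, 1 → 9 (−2 each step, mod 10).
Second digit: +1 each step, mod 10, so 2, 3, 4, 5, 6 → 7.
Third digit: +2 each step, mod 10, so 0, 2, 4, 6, 8 → 0.
Putting it together: 970.

970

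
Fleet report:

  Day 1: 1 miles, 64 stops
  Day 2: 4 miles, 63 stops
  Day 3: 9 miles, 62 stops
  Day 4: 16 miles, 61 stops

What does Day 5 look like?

25 miles, 60 stops

Miles — perfect squares: 1², 2², 3², …: 1, 4, 9, 16 → 25.
Stops: −1 each step, so 64, 63, 62, 61 → 60.
Putting it together: 25 miles, 60 stops.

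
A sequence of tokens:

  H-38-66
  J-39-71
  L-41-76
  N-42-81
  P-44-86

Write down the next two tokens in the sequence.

Letter goes H, J, L, N, P → R → T (letters move forward 2 places in the alphabet).
Second component — alternating steps +1, +2, +1, +2, …: 38, 39, 41, 42, 44 → 45 → 47.
Third component goes 66, 71, 76, 81, 86 → 91 → 96 (+5 each step).
So the next two tokens are R-45-91 and T-47-96.

R-45-91 then T-47-96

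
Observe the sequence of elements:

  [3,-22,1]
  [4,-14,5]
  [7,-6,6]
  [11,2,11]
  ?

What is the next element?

First component: each term is the sum of the two before it, so 3, 4, 7, 11 → 18.
Second component: -22, -14, -6, 2 → 10 (+8 each step).
Third component — each term is the sum of the two before it: 1, 5, 6, 11 → 17.
Putting it together: [18,10,17].

[18,10,17]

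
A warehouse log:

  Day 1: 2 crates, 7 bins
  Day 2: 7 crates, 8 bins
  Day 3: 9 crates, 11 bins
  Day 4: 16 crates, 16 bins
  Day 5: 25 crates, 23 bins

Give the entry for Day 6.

41 crates, 32 bins

For the crates, each term is the sum of the two before it: 2, 7, 9, 16, 25 → 41.
Bins — differences are 1, 3, 5, … (increasing by 2 each time): 7, 8, 11, 16, 23 → 32.
Combining the parts gives 41 crates, 32 bins.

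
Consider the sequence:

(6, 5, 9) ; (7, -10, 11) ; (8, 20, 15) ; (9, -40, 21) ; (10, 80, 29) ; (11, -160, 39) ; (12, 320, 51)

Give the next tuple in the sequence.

First component: +1 each step, so 6, 7, 8, 9, 10, 11, 12 → 13.
For the second component, ×(-2) each step: 5, -10, 20, -40, 80, -160, 320 → -640.
Third component goes 9, 11, 15, 21, 29, 39, 51 → 65 (differences are 2, 4, 6, … (increasing by 2 each time)).
So the next tuple is (13, -640, 65).

(13, -640, 65)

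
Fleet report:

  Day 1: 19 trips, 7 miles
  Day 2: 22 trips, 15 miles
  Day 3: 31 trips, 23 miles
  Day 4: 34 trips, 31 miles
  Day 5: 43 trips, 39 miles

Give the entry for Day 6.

46 trips, 47 miles

Trips: 19, 22, 31, 34, 43 → 46 (alternating steps +3, +9, +3, +9, …).
Miles — +8 each step: 7, 15, 23, 31, 39 → 47.
Putting it together: 46 trips, 47 miles.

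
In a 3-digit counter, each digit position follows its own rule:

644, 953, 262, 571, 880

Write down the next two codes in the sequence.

199, 408

First digit: +3 each step, mod 10, so 6, 9, 2, 5, 8 → 1 → 4.
Second digit: +1 each step, mod 10; 4, 5, 6, 7, 8 → 9 → 0.
Third digit goes 4, 3, 2, 1, 0 → 9 → 8 (−1 each step, mod 10).
Putting the parts together: 199 and then 408.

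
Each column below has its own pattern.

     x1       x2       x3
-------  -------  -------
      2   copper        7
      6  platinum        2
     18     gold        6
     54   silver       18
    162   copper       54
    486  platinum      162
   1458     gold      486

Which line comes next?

Column x1: ×3 each step; 2, 6, 18, 54, 162, 486, 1458 → 4374.
Column x2: copper, platinum, gold, silver, copper, platinum, gold → silver (repeats copper → platinum → gold → silver).
Column x3: 7, 2, 6, 18, 54, 162, 486 → 1458 (always the previous value of the column x1).
So the next line is 4374  silver  1458.

4374  silver  1458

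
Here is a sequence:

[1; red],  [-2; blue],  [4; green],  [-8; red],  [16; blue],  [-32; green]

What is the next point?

[64; red]

First value: ×(-2) each step, so 1, -2, 4, -8, 16, -32 → 64.
For the colour, repeats red → blue → green: red, blue, green, red, blue, green → red.
So the next point is [64; red].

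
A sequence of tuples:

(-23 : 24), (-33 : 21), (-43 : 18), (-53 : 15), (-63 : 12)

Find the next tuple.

(-73 : 9)

First value: −10 each step; -23, -33, -43, -53, -63 → -73.
Second value: −3 each step; 24, 21, 18, 15, 12 → 9.
Putting it together: (-73 : 9).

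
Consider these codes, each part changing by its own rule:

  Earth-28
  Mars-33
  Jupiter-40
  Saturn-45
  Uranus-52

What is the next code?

Neptune-57

Planet: Earth, Mars, Jupiter, Saturn, Uranus → Neptune (runs through the planets Mercury→Neptune).
Second component: alternating steps +5, +7, +5, +7, …; 28, 33, 40, 45, 52 → 57.
Putting it together: Neptune-57.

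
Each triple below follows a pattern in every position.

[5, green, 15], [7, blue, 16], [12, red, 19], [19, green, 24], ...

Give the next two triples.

[31, blue, 31], [50, red, 40]

For the first entry, each term is the sum of the two before it: 5, 7, 12, 19 → 31 → 50.
Colour: repeats green → blue → red, so green, blue, red, green → blue → red.
Third entry goes 15, 16, 19, 24 → 31 → 40 (differences are 1, 3, 5, … (increasing by 2 each time)).
Putting the parts together: [31, blue, 31] and then [50, red, 40].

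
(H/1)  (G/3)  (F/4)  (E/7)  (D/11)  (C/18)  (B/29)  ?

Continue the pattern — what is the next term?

(A/47)

Letter: letters move back 1 place in the alphabet, so H, G, F, E, D, C, B → A.
Second slot — each term is the sum of the two before it: 1, 3, 4, 7, 11, 18, 29 → 47.
So the next term is (A/47).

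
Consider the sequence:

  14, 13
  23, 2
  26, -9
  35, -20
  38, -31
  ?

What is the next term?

First slot: alternating steps +9, +3, +9, +3, …; 14, 23, 26, 35, 38 → 47.
For the second slot, −11 each step: 13, 2, -9, -20, -31 → -42.
Combining the parts gives 47, -42.

47, -42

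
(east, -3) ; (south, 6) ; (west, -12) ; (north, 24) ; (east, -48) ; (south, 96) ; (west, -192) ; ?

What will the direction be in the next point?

north

Direction: repeats east → south → west → north, so east, south, west, north, east, south, west → north.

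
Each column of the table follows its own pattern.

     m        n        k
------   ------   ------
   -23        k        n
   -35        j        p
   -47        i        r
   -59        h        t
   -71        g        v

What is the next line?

Column m: -23, -35, -47, -59, -71 → -83 (−12 each step).
Column n goes k, j, i, h, g → f (letters move back 1 place in the alphabet).
Column k: n, p, r, t, v → x (letters move forward 2 places in the alphabet).
So the next line is -83  f  x.

-83  f  x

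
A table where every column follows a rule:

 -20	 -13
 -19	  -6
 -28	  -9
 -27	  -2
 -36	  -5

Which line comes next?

-35  2

For the first component, alternating steps +1, −9, +1, −9, …: -20, -19, -28, -27, -36 → -35.
Second component goes -13, -6, -9, -2, -5 → 2 (alternating steps +7, −3, +7, −3, …).
So the next line is -35  2.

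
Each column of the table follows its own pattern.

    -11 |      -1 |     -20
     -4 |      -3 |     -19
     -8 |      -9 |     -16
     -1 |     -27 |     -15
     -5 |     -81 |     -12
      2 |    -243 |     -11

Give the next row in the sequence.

-2  -729  -8

First component — alternating steps +7, −4, +7, −4, …: -11, -4, -8, -1, -5, 2 → -2.
Second component — ×3 each step: -1, -3, -9, -27, -81, -243 → -729.
Third component: -20, -19, -16, -15, -12, -11 → -8 (alternating steps +1, +3, +1, +3, …).
So the next row is -2  -729  -8.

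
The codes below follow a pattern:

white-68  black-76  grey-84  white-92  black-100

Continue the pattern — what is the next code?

grey-108

Shade: white, black, grey, white, black → grey (repeats white → black → grey).
Second component goes 68, 76, 84, 92, 100 → 108 (+8 each step).
Putting it together: grey-108.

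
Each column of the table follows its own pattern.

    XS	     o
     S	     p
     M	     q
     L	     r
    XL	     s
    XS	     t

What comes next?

For the size, repeats XS → S → M → L → XL: XS, S, M, L, XL, XS → S.
Letter: o, p, q, r, s, t → u (letters move forward 1 place in the alphabet).
So the next line is S  u.

S  u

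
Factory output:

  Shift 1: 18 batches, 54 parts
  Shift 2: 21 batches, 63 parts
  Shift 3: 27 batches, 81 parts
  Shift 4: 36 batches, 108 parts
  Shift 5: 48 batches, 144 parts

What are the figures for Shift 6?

Batches goes 18, 21, 27, 36, 48 → 63 (differences are 3, 6, 9, … (increasing by 3 each time)).
Parts goes 54, 63, 81, 108, 144 → 189 (always 3 × the batches).
Putting it together: 63 batches, 189 parts.

63 batches, 189 parts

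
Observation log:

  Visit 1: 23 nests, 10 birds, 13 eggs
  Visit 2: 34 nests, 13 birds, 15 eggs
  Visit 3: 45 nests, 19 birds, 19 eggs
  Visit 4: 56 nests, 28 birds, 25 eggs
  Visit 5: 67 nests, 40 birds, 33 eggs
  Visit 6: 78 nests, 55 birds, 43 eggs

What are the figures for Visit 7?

89 nests, 73 birds, 55 eggs

Nests: 23, 34, 45, 56, 67, 78 → 89 (+11 each step).
Birds: 10, 13, 19, 28, 40, 55 → 73 (differences are 3, 6, 9, … (increasing by 3 each time)).
Eggs: differences are 2, 4, 6, … (increasing by 2 each time); 13, 15, 19, 25, 33, 43 → 55.
Combining the parts gives 89 nests, 73 birds, 55 eggs.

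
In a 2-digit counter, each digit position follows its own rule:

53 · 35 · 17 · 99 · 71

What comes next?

53

First digit — −2 each step, mod 10: 5, 3, 1, 9, 7 → 5.
Second digit: +2 each step, mod 10, so 3, 5, 7, 9, 1 → 3.
Combining the parts gives 53.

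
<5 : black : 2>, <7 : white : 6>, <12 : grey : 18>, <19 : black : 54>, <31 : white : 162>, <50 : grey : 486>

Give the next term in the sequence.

First value: 5, 7, 12, 19, 31, 50 → 81 (each term is the sum of the two before it).
Shade — repeats black → white → grey: black, white, grey, black, white, grey → black.
Third value: ×3 each step, so 2, 6, 18, 54, 162, 486 → 1458.
Putting it together: <81 : black : 1458>.

<81 : black : 1458>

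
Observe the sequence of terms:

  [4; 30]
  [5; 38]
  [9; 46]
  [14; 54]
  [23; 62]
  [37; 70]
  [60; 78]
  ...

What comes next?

[97; 86]

First value: each term is the sum of the two before it, so 4, 5, 9, 14, 23, 37, 60 → 97.
For the second value, +8 each step: 30, 38, 46, 54, 62, 70, 78 → 86.
Putting it together: [97; 86].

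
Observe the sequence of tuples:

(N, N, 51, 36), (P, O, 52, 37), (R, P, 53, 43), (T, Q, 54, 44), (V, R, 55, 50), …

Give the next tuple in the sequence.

First letter: letters move forward 2 places in the alphabet, so N, P, R, T, V → X.
Second letter: N, O, P, Q, R → S (letters move forward 1 place in the alphabet).
Third coordinate — +1 each step: 51, 52, 53, 54, 55 → 56.
Fourth coordinate goes 36, 37, 43, 44, 50 → 51 (alternating steps +1, +6, +1, +6, …).
So the next tuple is (X, S, 56, 51).

(X, S, 56, 51)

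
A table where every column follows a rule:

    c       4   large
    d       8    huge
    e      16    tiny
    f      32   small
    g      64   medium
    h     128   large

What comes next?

i  256  huge

Letter: letters move forward 1 place in the alphabet; c, d, e, f, g, h → i.
Second component — ×2 each step: 4, 8, 16, 32, 64, 128 → 256.
Size: repeats large → huge → tiny → small → medium, so large, huge, tiny, small, medium, large → huge.
Combining the parts gives i  256  huge.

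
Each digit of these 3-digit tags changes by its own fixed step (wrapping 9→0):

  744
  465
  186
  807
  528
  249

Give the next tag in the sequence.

960

First digit: −3 each step, mod 10; 7, 4, 1, 8, 5, 2 → 9.
Second digit: +2 each step, mod 10, so 4, 6, 8, 0, 2, 4 → 6.
For the third digit, +1 each step, mod 10: 4, 5, 6, 7, 8, 9 → 0.
Putting it together: 960.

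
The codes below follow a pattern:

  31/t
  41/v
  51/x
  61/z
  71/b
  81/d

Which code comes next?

91/f

First component goes 31, 41, 51, 61, 71, 81 → 91 (+10 each step).
For the letter, letters move forward 2 places in the alphabet, wrapping Z→A: t, v, x, z, b, d → f.
Combining the parts gives 91/f.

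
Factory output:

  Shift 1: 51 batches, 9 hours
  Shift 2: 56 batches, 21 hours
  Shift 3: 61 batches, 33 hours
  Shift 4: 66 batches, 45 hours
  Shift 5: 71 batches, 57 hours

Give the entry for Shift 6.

For the batches, +5 each step: 51, 56, 61, 66, 71 → 76.
For the hours, +12 each step: 9, 21, 33, 45, 57 → 69.
So the next row is 76 batches, 69 hours.

76 batches, 69 hours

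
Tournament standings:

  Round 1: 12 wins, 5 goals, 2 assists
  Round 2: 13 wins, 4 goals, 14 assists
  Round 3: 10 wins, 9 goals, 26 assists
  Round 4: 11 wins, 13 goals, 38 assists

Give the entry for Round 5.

8 wins, 22 goals, 50 assists

Wins: alternating steps +1, −3, +1, −3, …, so 12, 13, 10, 11 → 8.
Goals: each term is the sum of the two before it, so 5, 4, 9, 13 → 22.
Assists: +12 each step; 2, 14, 26, 38 → 50.
Putting it together: 8 wins, 22 goals, 50 assists.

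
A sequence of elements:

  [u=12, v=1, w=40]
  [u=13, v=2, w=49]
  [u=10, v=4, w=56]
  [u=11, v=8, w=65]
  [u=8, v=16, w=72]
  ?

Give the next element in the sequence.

U goes 12, 13, 10, 11, 8 → 9 (alternating steps +1, −3, +1, −3, …).
V: ×2 each step; 1, 2, 4, 8, 16 → 32.
W: alternating steps +9, +7, +9, +7, …, so 40, 49, 56, 65, 72 → 81.
Putting it together: [u=9, v=32, w=81].

[u=9, v=32, w=81]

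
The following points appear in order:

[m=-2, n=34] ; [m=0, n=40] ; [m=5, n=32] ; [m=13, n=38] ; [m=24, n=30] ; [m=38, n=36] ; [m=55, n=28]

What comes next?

M — differences are 2, 5, 8, … (increasing by 3 each time): -2, 0, 5, 13, 24, 38, 55 → 75.
N: alternating steps +6, −8, +6, −8, …, so 34, 40, 32, 38, 30, 36, 28 → 34.
Combining the parts gives [m=75, n=34].

[m=75, n=34]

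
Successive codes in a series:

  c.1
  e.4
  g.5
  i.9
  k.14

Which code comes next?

m.23

Letter: letters move forward 2 places in the alphabet, so c, e, g, i, k → m.
Second component goes 1, 4, 5, 9, 14 → 23 (each term is the sum of the two before it).
So the next code is m.23.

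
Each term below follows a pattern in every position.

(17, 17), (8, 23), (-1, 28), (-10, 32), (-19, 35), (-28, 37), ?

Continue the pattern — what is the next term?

For the first value, −9 each step: 17, 8, -1, -10, -19, -28 → -37.
Second value goes 17, 23, 28, 32, 35, 37 → 38 (differences are 6, 5, 4, … (decreasing by 1 each time)).
Combining the parts gives (-37, 38).

(-37, 38)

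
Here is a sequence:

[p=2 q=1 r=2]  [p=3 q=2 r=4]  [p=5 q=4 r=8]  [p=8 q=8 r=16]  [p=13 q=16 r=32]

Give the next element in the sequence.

P: each term is the sum of the two before it, so 2, 3, 5, 8, 13 → 21.
Q — ×2 each step: 1, 2, 4, 8, 16 → 32.
R: ×2 each step; 2, 4, 8, 16, 32 → 64.
Putting it together: [p=21 q=32 r=64].

[p=21 q=32 r=64]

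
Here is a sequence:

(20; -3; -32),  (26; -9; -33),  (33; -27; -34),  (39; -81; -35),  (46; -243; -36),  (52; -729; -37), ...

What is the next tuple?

(59; -2187; -38)

First value goes 20, 26, 33, 39, 46, 52 → 59 (alternating steps +6, +7, +6, +7, …).
Second value — ×3 each step: -3, -9, -27, -81, -243, -729 → -2187.
Third value: −1 each step; -32, -33, -34, -35, -36, -37 → -38.
Combining the parts gives (59; -2187; -38).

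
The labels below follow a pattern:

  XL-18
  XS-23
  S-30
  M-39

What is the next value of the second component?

50

For the second component, differences are 5, 7, 9, … (increasing by 2 each time): 18, 23, 30, 39 → 50.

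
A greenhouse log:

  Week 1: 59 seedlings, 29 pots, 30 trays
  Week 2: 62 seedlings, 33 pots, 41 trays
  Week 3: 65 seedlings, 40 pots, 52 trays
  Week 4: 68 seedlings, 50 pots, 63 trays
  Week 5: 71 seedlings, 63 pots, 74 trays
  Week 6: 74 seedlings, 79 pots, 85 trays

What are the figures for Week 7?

77 seedlings, 98 pots, 96 trays

Seedlings: +3 each step; 59, 62, 65, 68, 71, 74 → 77.
Pots goes 29, 33, 40, 50, 63, 79 → 98 (differences are 4, 7, 10, … (increasing by 3 each time)).
Trays: +11 each step; 30, 41, 52, 63, 74, 85 → 96.
So the next record is 77 seedlings, 98 pots, 96 trays.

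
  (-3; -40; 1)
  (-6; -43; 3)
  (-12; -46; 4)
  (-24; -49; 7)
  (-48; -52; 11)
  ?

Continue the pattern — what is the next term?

(-96; -55; 18)

First value goes -3, -6, -12, -24, -48 → -96 (×2 each step).
For the second value, −3 each step: -40, -43, -46, -49, -52 → -55.
Third value goes 1, 3, 4, 7, 11 → 18 (each term is the sum of the two before it).
Putting it together: (-96; -55; 18).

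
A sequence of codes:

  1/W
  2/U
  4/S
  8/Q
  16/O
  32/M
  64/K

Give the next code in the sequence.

First component: ×2 each step; 1, 2, 4, 8, 16, 32, 64 → 128.
For the letter, letters move back 2 places in the alphabet: W, U, S, Q, O, M, K → I.
Putting it together: 128/I.

128/I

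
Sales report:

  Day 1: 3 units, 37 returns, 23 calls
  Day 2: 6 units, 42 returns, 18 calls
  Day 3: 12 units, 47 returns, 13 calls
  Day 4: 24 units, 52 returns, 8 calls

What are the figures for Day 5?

48 units, 57 returns, 3 calls

Units: ×2 each step; 3, 6, 12, 24 → 48.
For the returns, +5 each step: 37, 42, 47, 52 → 57.
Calls: together with the returns always sums to 60; 23, 18, 13, 8 → 3.
Combining the parts gives 48 units, 57 returns, 3 calls.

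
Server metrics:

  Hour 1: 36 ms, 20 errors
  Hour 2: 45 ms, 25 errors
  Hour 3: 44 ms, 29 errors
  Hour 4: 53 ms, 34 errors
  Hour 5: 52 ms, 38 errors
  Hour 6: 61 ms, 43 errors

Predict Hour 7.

Ms: alternating steps +9, −1, +9, −1, …, so 36, 45, 44, 53, 52, 61 → 60.
For the errors, alternating steps +5, +4, +5, +4, …: 20, 25, 29, 34, 38, 43 → 47.
Combining the parts gives 60 ms, 47 errors.

60 ms, 47 errors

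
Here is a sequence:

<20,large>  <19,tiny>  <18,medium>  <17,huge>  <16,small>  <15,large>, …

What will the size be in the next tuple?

tiny

For the size, repeats large → tiny → medium → huge → small: large, tiny, medium, huge, small, large → tiny.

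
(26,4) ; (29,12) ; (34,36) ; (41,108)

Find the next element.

First entry goes 26, 29, 34, 41 → 50 (differences are 3, 5, 7, … (increasing by 2 each time)).
Second entry goes 4, 12, 36, 108 → 324 (×3 each step).
Putting it together: (50,324).

(50,324)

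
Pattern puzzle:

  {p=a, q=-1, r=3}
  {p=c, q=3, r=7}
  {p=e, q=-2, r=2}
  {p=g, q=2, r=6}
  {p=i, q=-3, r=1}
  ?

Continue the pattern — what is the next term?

For the p, letters move forward 2 places in the alphabet: a, c, e, g, i → k.
Q: alternating steps +4, −5, +4, −5, …; -1, 3, -2, 2, -3 → 1.
R: 3, 7, 2, 6, 1 → 5 (alternating steps +4, −5, +4, −5, …).
Putting it together: {p=k, q=1, r=5}.

{p=k, q=1, r=5}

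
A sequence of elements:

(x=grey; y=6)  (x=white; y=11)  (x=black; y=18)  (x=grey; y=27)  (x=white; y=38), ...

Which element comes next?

(x=black; y=51)

X — repeats grey → white → black: grey, white, black, grey, white → black.
Y — differences are 5, 7, 9, … (increasing by 2 each time): 6, 11, 18, 27, 38 → 51.
Putting it together: (x=black; y=51).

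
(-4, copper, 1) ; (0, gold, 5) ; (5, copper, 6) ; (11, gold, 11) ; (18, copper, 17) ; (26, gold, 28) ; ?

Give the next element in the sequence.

First slot: differences are 4, 5, 6, … (increasing by 1 each time), so -4, 0, 5, 11, 18, 26 → 35.
Metal: copper, gold, copper, gold, copper, gold → copper (alternates copper ↔ gold).
For the third slot, each term is the sum of the two before it: 1, 5, 6, 11, 17, 28 → 45.
Putting it together: (35, copper, 45).

(35, copper, 45)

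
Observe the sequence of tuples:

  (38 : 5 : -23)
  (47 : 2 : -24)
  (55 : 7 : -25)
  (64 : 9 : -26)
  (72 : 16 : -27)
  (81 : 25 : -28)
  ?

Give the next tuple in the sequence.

(89 : 41 : -29)

First coordinate: alternating steps +9, +8, +9, +8, …, so 38, 47, 55, 64, 72, 81 → 89.
Second coordinate: each term is the sum of the two before it; 5, 2, 7, 9, 16, 25 → 41.
Third coordinate: -23, -24, -25, -26, -27, -28 → -29 (−1 each step).
Combining the parts gives (89 : 41 : -29).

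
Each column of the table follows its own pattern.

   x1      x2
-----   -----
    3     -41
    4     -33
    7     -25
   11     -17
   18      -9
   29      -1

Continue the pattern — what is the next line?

For the column x1, each term is the sum of the two before it: 3, 4, 7, 11, 18, 29 → 47.
Column x2 goes -41, -33, -25, -17, -9, -1 → 7 (+8 each step).
So the next line is 47  7.

47  7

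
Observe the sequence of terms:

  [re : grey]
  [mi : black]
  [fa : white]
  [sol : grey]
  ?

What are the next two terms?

Note: runs through the solfège scale do→ti; re, mi, fa, sol → la → ti.
Shade — repeats grey → black → white: grey, black, white, grey → black → white.
So the next two terms are [la : black] and [ti : white].

[la : black], [ti : white]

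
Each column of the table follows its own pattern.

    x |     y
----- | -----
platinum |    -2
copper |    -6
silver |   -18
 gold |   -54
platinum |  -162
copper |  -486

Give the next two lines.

silver  -1458; gold  -4374

Column x: repeats platinum → copper → silver → gold, so platinum, copper, silver, gold, platinum, copper → silver → gold.
Column y: ×3 each step, so -2, -6, -18, -54, -162, -486 → -1458 → -4374.
Putting the parts together: silver  -1458 and then gold  -4374.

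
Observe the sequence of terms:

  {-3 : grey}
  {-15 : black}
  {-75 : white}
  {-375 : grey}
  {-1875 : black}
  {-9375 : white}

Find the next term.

{-46875 : grey}

First coordinate: ×5 each step, so -3, -15, -75, -375, -1875, -9375 → -46875.
Shade: repeats grey → black → white, so grey, black, white, grey, black, white → grey.
So the next term is {-46875 : grey}.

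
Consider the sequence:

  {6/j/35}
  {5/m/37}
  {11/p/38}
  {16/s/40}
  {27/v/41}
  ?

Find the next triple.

First value — each term is the sum of the two before it: 6, 5, 11, 16, 27 → 43.
For the letter, letters move forward 3 places in the alphabet: j, m, p, s, v → y.
Third value: alternating steps +2, +1, +2, +1, …; 35, 37, 38, 40, 41 → 43.
Combining the parts gives {43/y/43}.

{43/y/43}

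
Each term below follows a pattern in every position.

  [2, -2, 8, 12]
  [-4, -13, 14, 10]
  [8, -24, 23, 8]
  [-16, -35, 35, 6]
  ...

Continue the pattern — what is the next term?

[32, -46, 50, 4]

First value: ×(-2) each step, so 2, -4, 8, -16 → 32.
Second value goes -2, -13, -24, -35 → -46 (−11 each step).
Third value goes 8, 14, 23, 35 → 50 (differences are 6, 9, 12, … (increasing by 3 each time)).
Fourth value: 12, 10, 8, 6 → 4 (−2 each step).
Putting it together: [32, -46, 50, 4].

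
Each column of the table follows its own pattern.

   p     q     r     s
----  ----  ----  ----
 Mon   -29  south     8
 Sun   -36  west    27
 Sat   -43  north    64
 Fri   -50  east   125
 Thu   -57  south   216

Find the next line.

Column p: Mon, Sun, Sat, Fri, Thu → Wed (runs backward through the weekdays Mon→Sun).
Column q: −7 each step; -29, -36, -43, -50, -57 → -64.
Column r: south, west, north, east, south → west (repeats south → west → north → east).
Column s — perfect cubes: 2³, 3³, 4³, …: 8, 27, 64, 125, 216 → 343.
Combining the parts gives Wed  -64  west  343.

Wed  -64  west  343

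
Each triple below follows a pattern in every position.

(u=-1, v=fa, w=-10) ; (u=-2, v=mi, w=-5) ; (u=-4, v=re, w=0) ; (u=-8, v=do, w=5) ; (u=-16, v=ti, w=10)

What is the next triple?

(u=-32, v=la, w=15)

For the u, ×2 each step: -1, -2, -4, -8, -16 → -32.
V — runs backward through the solfège scale do→ti: fa, mi, re, do, ti → la.
W goes -10, -5, 0, 5, 10 → 15 (+5 each step).
Putting it together: (u=-32, v=la, w=15).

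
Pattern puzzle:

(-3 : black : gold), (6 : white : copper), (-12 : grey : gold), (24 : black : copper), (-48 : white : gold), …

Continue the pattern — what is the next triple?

(96 : grey : copper)

For the first component, ×(-2) each step: -3, 6, -12, 24, -48 → 96.
Shade — repeats black → white → grey: black, white, grey, black, white → grey.
Metal goes gold, copper, gold, copper, gold → copper (alternates gold ↔ copper).
Combining the parts gives (96 : grey : copper).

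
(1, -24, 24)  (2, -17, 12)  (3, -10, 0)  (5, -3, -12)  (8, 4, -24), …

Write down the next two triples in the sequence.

First value — each term is the sum of the two before it: 1, 2, 3, 5, 8 → 13 → 21.
Second value: +7 each step, so -24, -17, -10, -3, 4 → 11 → 18.
Third value: −12 each step; 24, 12, 0, -12, -24 → -36 → -48.
Putting the parts together: (13, 11, -36) and then (21, 18, -48).

(13, 11, -36), (21, 18, -48)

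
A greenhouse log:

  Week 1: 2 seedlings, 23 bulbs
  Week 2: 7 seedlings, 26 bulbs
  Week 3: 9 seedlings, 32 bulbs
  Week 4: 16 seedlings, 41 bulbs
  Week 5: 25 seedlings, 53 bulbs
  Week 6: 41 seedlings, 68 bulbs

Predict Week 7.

For the seedlings, each term is the sum of the two before it: 2, 7, 9, 16, 25, 41 → 66.
Bulbs: differences are 3, 6, 9, … (increasing by 3 each time); 23, 26, 32, 41, 53, 68 → 86.
Putting it together: 66 seedlings, 86 bulbs.

66 seedlings, 86 bulbs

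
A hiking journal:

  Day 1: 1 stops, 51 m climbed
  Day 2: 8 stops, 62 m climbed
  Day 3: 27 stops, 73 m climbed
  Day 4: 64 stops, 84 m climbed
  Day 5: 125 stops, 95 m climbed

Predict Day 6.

216 stops, 106 m climbed

Stops: perfect cubes: 1³, 2³, 3³, …; 1, 8, 27, 64, 125 → 216.
M climbed: +11 each step; 51, 62, 73, 84, 95 → 106.
Combining the parts gives 216 stops, 106 m climbed.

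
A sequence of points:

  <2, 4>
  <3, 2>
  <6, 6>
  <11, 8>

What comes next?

<18, 14>

First part: 2, 3, 6, 11 → 18 (differences are 1, 3, 5, … (increasing by 2 each time)).
Second part: 4, 2, 6, 8 → 14 (each term is the sum of the two before it).
So the next point is <18, 14>.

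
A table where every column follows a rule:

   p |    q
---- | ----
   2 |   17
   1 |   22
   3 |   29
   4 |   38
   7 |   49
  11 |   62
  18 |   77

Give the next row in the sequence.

Column p goes 2, 1, 3, 4, 7, 11, 18 → 29 (each term is the sum of the two before it).
Column q: 17, 22, 29, 38, 49, 62, 77 → 94 (differences are 5, 7, 9, … (increasing by 2 each time)).
Putting it together: 29  94.

29  94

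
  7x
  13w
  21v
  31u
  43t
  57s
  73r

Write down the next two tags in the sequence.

First component — differences are 6, 8, 10, … (increasing by 2 each time): 7, 13, 21, 31, 43, 57, 73 → 91 → 111.
For the letter, letters move back 1 place in the alphabet: x, w, v, u, t, s, r → q → p.
Putting the parts together: 91q and then 111p.

91q, 111p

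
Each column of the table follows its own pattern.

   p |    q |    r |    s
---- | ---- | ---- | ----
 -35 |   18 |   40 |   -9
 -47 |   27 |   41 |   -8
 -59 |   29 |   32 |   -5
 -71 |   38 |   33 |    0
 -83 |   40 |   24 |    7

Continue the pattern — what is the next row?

-95  49  25  16

Column p: -35, -47, -59, -71, -83 → -95 (−12 each step).
Column q: alternating steps +9, +2, +9, +2, …, so 18, 27, 29, 38, 40 → 49.
For the column r, alternating steps +1, −9, +1, −9, …: 40, 41, 32, 33, 24 → 25.
Column s: differences are 1, 3, 5, … (increasing by 2 each time), so -9, -8, -5, 0, 7 → 16.
Putting it together: -95  49  25  16.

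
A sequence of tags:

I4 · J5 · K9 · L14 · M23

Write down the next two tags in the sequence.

N37 then O60

Letter: I, J, K, L, M → N → O (letters move forward 1 place in the alphabet).
Second component: 4, 5, 9, 14, 23 → 37 → 60 (each term is the sum of the two before it).
Putting the parts together: N37 and then O60.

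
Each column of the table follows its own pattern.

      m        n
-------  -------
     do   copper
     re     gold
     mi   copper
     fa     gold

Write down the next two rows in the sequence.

Column m: runs through the solfège scale do→ti; do, re, mi, fa → sol → la.
Column n goes copper, gold, copper, gold → copper → gold (alternates copper ↔ gold).
So the next two rows are sol  copper and la  gold.

sol  copper; la  gold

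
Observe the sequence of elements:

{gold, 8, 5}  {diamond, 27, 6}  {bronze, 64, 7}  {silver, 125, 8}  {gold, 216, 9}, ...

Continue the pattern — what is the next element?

{diamond, 343, 10}

Rank — repeats gold → diamond → bronze → silver: gold, diamond, bronze, silver, gold → diamond.
Second part: perfect cubes: 2³, 3³, 4³, …, so 8, 27, 64, 125, 216 → 343.
Third part goes 5, 6, 7, 8, 9 → 10 (+1 each step).
Combining the parts gives {diamond, 343, 10}.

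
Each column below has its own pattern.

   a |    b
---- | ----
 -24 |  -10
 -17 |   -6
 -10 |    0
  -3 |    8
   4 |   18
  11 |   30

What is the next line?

Column a: +7 each step, so -24, -17, -10, -3, 4, 11 → 18.
For the column b, differences are 4, 6, 8, … (increasing by 2 each time): -10, -6, 0, 8, 18, 30 → 44.
Putting it together: 18  44.

18  44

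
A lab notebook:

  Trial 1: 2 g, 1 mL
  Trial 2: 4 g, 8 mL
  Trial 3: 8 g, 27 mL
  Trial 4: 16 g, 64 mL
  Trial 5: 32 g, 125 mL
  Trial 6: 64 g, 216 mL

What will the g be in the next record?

G: 2, 4, 8, 16, 32, 64 → 128 (×2 each step).

128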